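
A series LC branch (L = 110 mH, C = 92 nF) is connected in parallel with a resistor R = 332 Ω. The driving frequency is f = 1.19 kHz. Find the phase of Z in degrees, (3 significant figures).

ω = 2πf = 7477 rad/s
X_L = ωL = 822 Ω
X_C = 1/(ωC) = 1450 Ω
Branch 1: Z₁ = R = 332 Ω
Branch 2 (series LC): Z₂ = j(X_L − X_C) = −j631 Ω
Parallel: Z = Z₁Z₂/(Z₁+Z₂), |Z| = 294 Ω, ∠Z = -27.7°

-27.7°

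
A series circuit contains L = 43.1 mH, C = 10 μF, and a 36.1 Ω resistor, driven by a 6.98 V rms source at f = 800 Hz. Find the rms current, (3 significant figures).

34.9 mA

ω = 2πf = 5027 rad/s
X_L = ωL = 217 Ω
X_C = 1/(ωC) = 19.9 Ω
Net reactance X = X_L − X_C = 197 Ω
Z = 36.1 + j197 Ω
|Z| = √(36.1² + 197²) = 200 Ω
I = V/|Z| = 6.98/200 = 34.9 mA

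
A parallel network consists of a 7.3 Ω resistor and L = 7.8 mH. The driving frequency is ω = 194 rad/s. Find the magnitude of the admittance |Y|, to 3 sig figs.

X_L = ωL = 1.51 Ω
Parallel: admittances add. Y = 1/R + 1/(jωL)
Y = (0.137 − j0.661) S
|Y| = 0.675 S → |Z| = 1/|Y| = 1.48 Ω, ∠Z = −∠Y = 78.3°

675 mS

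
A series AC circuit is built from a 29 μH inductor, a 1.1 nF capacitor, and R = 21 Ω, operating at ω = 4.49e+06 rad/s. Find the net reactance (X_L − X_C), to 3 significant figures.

X_L = ωL = 130 Ω
X_C = 1/(ωC) = 202 Ω
X = 130 − 202 = -72.3 Ω

-72.3 Ω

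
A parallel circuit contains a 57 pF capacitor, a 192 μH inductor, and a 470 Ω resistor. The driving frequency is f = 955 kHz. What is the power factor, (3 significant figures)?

ω = 2πf = 6e+06 rad/s
X_L = ωL = 1150 Ω
X_C = 1/(ωC) = 2920 Ω
Parallel: admittances add. Y = 1/R + 1/(jωL) + jωC
Y = (0.00213 − j0.000526) S
|Y| = 0.00219 S → |Z| = 1/|Y| = 456 Ω, ∠Z = −∠Y = 13.9°
cos φ = cos(13.9°) = 0.971

0.971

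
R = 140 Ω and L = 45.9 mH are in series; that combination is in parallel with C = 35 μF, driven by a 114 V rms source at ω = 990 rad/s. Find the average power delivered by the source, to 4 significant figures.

83.98 W

X_L = ωL = 45.44 Ω
X_C = 1/(ωC) = 28.86 Ω
Branch 1 (R+jX_L): Z₁ = 140.0 + j45.44 Ω, |Z₁| = 147.2 Ω
Branch 2 (−jX_C): Z₂ = −j28.86 Ω
Parallel: Z = Z₁Z₂/(Z₁+Z₂), |Z| = 30.13 Ω, ∠Z = -78.77°
I = V/|Z| = 3.783 A
P = VI cos φ = 114 × 3.783 × cos(-78.77°) = 83.98 W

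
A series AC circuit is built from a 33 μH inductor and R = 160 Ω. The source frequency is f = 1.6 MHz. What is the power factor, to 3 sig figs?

0.434

ω = 2πf = 1.005e+07 rad/s
X_L = ωL = 332 Ω
Z = 160 + j332 Ω
|Z| = √(160² + 332²) = 368 Ω
∠Z = arctan(332/160) = 64.3°
cos φ = cos(64.3°) = 0.434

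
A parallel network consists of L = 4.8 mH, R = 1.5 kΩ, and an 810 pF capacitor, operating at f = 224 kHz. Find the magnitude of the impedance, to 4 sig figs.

ω = 2πf = 1.407e+06 rad/s
X_L = ωL = 6756 Ω
X_C = 1/(ωC) = 877.2 Ω
Parallel: admittances add. Y = 1/R + 1/(jωL) + jωC
Y = (0.0006667 + j0.0009920) S
|Y| = 0.001195 S → |Z| = 1/|Y| = 836.7 Ω, ∠Z = −∠Y = -56.10°

836.7 Ω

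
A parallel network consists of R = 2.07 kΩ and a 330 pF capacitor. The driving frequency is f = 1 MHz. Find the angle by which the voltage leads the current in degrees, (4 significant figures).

ω = 2πf = 6.283e+06 rad/s
X_C = 1/(ωC) = 482.3 Ω
Parallel: admittances add. Y = 1/R + jωC
Y = (0.0004831 + j0.002073) S
|Y| = 0.002129 S → |Z| = 1/|Y| = 469.7 Ω, ∠Z = −∠Y = -76.88°

-76.88°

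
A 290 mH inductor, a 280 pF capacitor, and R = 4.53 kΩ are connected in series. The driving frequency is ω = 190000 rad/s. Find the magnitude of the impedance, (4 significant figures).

36580 Ω

X_L = ωL = 55100 Ω
X_C = 1/(ωC) = 18800 Ω
Net reactance X = X_L − X_C = 36300 Ω
Z = 4530 + j36300 Ω
|Z| = √(4530² + 36300²) = 36580 Ω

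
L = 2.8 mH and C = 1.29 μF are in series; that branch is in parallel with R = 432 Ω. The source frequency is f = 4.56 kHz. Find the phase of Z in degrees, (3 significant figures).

83.0°

ω = 2πf = 28650 rad/s
X_L = ωL = 80.2 Ω
X_C = 1/(ωC) = 27.1 Ω
Branch 1: Z₁ = R = 432 Ω
Branch 2 (series LC): Z₂ = j(X_L − X_C) = j53.2 Ω
Parallel: Z = Z₁Z₂/(Z₁+Z₂), |Z| = 52.8 Ω, ∠Z = 83.0°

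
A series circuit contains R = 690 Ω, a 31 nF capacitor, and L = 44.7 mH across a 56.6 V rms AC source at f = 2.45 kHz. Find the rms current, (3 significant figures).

36.1 mA

ω = 2πf = 15390 rad/s
X_L = ωL = 688 Ω
X_C = 1/(ωC) = 2100 Ω
Net reactance X = X_L − X_C = -1410 Ω
Z = 690 − j1410 Ω
|Z| = √(690² + 1410²) = 1570 Ω
I = V/|Z| = 56.6/1570 = 36.1 mA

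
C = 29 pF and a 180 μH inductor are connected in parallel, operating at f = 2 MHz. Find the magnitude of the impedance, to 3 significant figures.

12900 Ω

ω = 2πf = 1.257e+07 rad/s
X_L = ωL = 2260 Ω
X_C = 1/(ωC) = 2740 Ω
Parallel: admittances add. Y = 1/(jωL) + jωC
Y = (0 − j7.77e-05) S
|Y| = 7.77e-05 S → |Z| = 1/|Y| = 12900 Ω, ∠Z = −∠Y = 90.0°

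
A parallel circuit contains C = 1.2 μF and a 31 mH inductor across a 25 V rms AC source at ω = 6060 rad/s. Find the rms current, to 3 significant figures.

X_L = ωL = 188 Ω
X_C = 1/(ωC) = 138 Ω
Parallel: admittances add. Y = 1/(jωL) + jωC
Y = (0 + j0.00195) S
|Y| = 0.00195 S → |Z| = 1/|Y| = 513 Ω, ∠Z = −∠Y = -90.0°
I = V/|Z| = 25/513 = 48.7 mA

48.7 mA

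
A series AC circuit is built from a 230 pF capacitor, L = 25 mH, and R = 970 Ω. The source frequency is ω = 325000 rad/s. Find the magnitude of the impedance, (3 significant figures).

X_L = ωL = 8120 Ω
X_C = 1/(ωC) = 13400 Ω
Net reactance X = X_L − X_C = -5250 Ω
Z = 970 − j5250 Ω
|Z| = √(970² + 5250²) = 5340 Ω

5340 Ω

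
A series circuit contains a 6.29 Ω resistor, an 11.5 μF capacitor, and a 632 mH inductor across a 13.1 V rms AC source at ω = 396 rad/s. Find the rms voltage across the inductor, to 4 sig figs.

104.7 V

X_L = ωL = 250.3 Ω
X_C = 1/(ωC) = 219.6 Ω
Net reactance X = X_L − X_C = 30.68 Ω
Z = 6.290 + j30.68 Ω
|Z| = √(6.290² + 30.68²) = 31.32 Ω
I = V/|Z| = 418.2 mA
V_L = I·|Z_L| = 0.4182 × 250.3 = 104.7 V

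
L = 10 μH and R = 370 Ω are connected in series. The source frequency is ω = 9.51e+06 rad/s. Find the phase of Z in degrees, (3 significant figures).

14.4°

X_L = ωL = 95.1 Ω
Z = 370 + j95.1 Ω
|Z| = √(370² + 95.1²) = 382 Ω
∠Z = arctan(95.1/370) = 14.4°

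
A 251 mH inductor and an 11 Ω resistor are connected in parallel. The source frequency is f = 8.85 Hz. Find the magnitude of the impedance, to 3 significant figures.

8.64 Ω

ω = 2πf = 55.61 rad/s
X_L = ωL = 14.0 Ω
Parallel: admittances add. Y = 1/R + 1/(jωL)
Y = (0.0909 − j0.0716) S
|Y| = 0.116 S → |Z| = 1/|Y| = 8.64 Ω, ∠Z = −∠Y = 38.2°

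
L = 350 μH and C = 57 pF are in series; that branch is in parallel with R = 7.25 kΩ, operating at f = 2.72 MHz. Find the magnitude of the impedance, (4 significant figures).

4091 Ω

ω = 2πf = 1.709e+07 rad/s
X_L = ωL = 5982 Ω
X_C = 1/(ωC) = 1027 Ω
Branch 1: Z₁ = R = 7250 Ω
Branch 2 (series LC): Z₂ = j(X_L − X_C) = j4955 Ω
Parallel: Z = Z₁Z₂/(Z₁+Z₂), |Z| = 4091 Ω, ∠Z = 55.65°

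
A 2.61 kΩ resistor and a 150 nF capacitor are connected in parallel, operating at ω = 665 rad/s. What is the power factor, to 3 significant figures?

X_C = 1/(ωC) = 10000 Ω
Parallel: admittances add. Y = 1/R + jωC
Y = (0.000383 + j9.97e-05) S
|Y| = 0.000396 S → |Z| = 1/|Y| = 2530 Ω, ∠Z = −∠Y = -14.6°
cos φ = cos(-14.6°) = 0.968

0.968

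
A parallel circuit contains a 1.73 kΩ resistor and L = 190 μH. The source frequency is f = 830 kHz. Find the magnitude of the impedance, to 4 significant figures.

ω = 2πf = 5.215e+06 rad/s
X_L = ωL = 990.9 Ω
Parallel: admittances add. Y = 1/R + 1/(jωL)
Y = (0.0005780 − j0.001009) S
|Y| = 0.001163 S → |Z| = 1/|Y| = 859.8 Ω, ∠Z = −∠Y = 60.20°

859.8 Ω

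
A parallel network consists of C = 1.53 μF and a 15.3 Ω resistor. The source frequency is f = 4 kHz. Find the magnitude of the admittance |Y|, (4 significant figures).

75.83 mS

ω = 2πf = 25130 rad/s
X_C = 1/(ωC) = 26.01 Ω
Parallel: admittances add. Y = 1/R + jωC
Y = (0.06536 + j0.03845) S
|Y| = 0.07583 S → |Z| = 1/|Y| = 13.19 Ω, ∠Z = −∠Y = -30.47°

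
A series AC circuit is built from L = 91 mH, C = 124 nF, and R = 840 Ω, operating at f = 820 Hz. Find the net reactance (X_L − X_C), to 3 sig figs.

ω = 2πf = 5152 rad/s
X_L = ωL = 469 Ω
X_C = 1/(ωC) = 1570 Ω
X = 469 − 1570 = -1100 Ω

-1100 Ω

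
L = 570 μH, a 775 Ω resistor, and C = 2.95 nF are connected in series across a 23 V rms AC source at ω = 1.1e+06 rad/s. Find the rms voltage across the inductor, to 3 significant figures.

17.2 V

X_L = ωL = 627 Ω
X_C = 1/(ωC) = 308 Ω
Net reactance X = X_L − X_C = 319 Ω
Z = 775 + j319 Ω
|Z| = √(775² + 319²) = 838 Ω
I = V/|Z| = 27.4 mA
V_L = I·|Z_L| = 0.0274 × 627 = 17.2 V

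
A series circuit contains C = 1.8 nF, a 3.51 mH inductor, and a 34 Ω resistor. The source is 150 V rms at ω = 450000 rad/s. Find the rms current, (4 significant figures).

X_L = ωL = 1580 Ω
X_C = 1/(ωC) = 1235 Ω
Net reactance X = X_L − X_C = 344.9 Ω
Z = 34.00 + j344.9 Ω
|Z| = √(34.00² + 344.9²) = 346.6 Ω
I = V/|Z| = 150/346.6 = 432.8 mA

432.8 mA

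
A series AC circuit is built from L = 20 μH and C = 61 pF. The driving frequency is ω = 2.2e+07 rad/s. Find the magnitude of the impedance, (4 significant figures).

305.2 Ω

X_L = ωL = 440.0 Ω
X_C = 1/(ωC) = 745.2 Ω
Net reactance X = X_L − X_C = -305.2 Ω
Z = − j305.2 Ω
|Z| = √(0² + 305.2²) = 305.2 Ω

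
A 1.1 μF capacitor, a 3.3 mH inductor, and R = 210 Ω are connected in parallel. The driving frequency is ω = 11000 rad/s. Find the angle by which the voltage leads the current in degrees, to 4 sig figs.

72.87°

X_L = ωL = 36.30 Ω
X_C = 1/(ωC) = 82.64 Ω
Parallel: admittances add. Y = 1/R + 1/(jωL) + jωC
Y = (0.004762 − j0.01545) S
|Y| = 0.01617 S → |Z| = 1/|Y| = 61.86 Ω, ∠Z = −∠Y = 72.87°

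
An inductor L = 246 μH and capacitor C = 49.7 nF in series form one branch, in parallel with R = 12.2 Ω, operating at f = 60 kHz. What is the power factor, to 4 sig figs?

ω = 2πf = 377000 rad/s
X_L = ωL = 92.74 Ω
X_C = 1/(ωC) = 53.37 Ω
Branch 1: Z₁ = R = 12.20 Ω
Branch 2 (series LC): Z₂ = j(X_L − X_C) = j39.37 Ω
Parallel: Z = Z₁Z₂/(Z₁+Z₂), |Z| = 11.65 Ω, ∠Z = 17.22°
cos φ = cos(17.22°) = 0.9552

0.9552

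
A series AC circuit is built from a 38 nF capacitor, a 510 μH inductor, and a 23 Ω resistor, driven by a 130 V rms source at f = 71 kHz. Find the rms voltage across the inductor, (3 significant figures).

174 V

ω = 2πf = 446100 rad/s
X_L = ωL = 228 Ω
X_C = 1/(ωC) = 59.0 Ω
Net reactance X = X_L − X_C = 169 Ω
Z = 23.0 + j169 Ω
|Z| = √(23.0² + 169²) = 170 Ω
I = V/|Z| = 764 mA
V_L = I·|Z_L| = 0.764 × 228 = 174 V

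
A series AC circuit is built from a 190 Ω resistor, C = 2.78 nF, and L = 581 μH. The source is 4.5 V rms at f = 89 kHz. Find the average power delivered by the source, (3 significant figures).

28.0 mW

ω = 2πf = 559200 rad/s
X_L = ωL = 325 Ω
X_C = 1/(ωC) = 643 Ω
Net reactance X = X_L − X_C = -318 Ω
Z = 190 − j318 Ω
|Z| = √(190² + 318²) = 371 Ω
∠Z = arctan(-318/190) = -59.2°
I = V/|Z| = 12.1 mA
P = VI cos φ = 4.5 × 0.0121 × cos(-59.2°) = 28.0 mW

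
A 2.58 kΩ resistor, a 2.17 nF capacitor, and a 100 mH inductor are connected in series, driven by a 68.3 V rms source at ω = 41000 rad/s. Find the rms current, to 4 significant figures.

8.997 mA

X_L = ωL = 4100 Ω
X_C = 1/(ωC) = 11240 Ω
Net reactance X = X_L − X_C = -7140 Ω
Z = 2580 − j7140 Ω
|Z| = √(2580² + 7140²) = 7592 Ω
I = V/|Z| = 68.3/7592 = 8.997 mA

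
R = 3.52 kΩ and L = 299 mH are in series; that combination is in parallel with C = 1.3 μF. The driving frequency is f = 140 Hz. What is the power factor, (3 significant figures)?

ω = 2πf = 879.6 rad/s
X_L = ωL = 263 Ω
X_C = 1/(ωC) = 874 Ω
Branch 1 (R+jX_L): Z₁ = 3520 + j263 Ω, |Z₁| = 3530 Ω
Branch 2 (−jX_C): Z₂ = −j874 Ω
Parallel: Z = Z₁Z₂/(Z₁+Z₂), |Z| = 864 Ω, ∠Z = -75.9°
cos φ = cos(-75.9°) = 0.244

0.244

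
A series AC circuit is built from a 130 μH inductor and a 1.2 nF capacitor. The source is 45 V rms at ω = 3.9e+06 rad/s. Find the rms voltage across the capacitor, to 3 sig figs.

X_L = ωL = 507 Ω
X_C = 1/(ωC) = 214 Ω
Net reactance X = X_L − X_C = 293 Ω
Z = j293 Ω
|Z| = √(0² + 293²) = 293 Ω
I = V/|Z| = 153 mA
V_C = I·|Z_C| = 0.153 × 214 = 32.8 V

32.8 V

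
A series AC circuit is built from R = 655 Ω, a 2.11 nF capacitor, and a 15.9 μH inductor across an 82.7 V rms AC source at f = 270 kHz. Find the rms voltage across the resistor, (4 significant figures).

77.17 V

ω = 2πf = 1.696e+06 rad/s
X_L = ωL = 26.97 Ω
X_C = 1/(ωC) = 279.4 Ω
Net reactance X = X_L − X_C = -252.4 Ω
Z = 655.0 − j252.4 Ω
|Z| = √(655.0² + 252.4²) = 701.9 Ω
I = V/|Z| = 117.8 mA
V_R = I·|Z_R| = 0.1178 × 655.0 = 77.17 V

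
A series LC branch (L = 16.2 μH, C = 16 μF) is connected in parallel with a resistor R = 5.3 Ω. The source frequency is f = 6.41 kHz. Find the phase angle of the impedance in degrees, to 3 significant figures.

ω = 2πf = 40280 rad/s
X_L = ωL = 0.652 Ω
X_C = 1/(ωC) = 1.55 Ω
Branch 1: Z₁ = R = 5.30 Ω
Branch 2 (series LC): Z₂ = j(X_L − X_C) = −j0.899 Ω
Parallel: Z = Z₁Z₂/(Z₁+Z₂), |Z| = 0.887 Ω, ∠Z = -80.4°

-80.4°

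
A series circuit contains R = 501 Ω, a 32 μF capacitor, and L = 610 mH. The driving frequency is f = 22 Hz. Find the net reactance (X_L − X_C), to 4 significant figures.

-141.8 Ω

ω = 2πf = 138.2 rad/s
X_L = ωL = 84.32 Ω
X_C = 1/(ωC) = 226.1 Ω
X = 84.32 − 226.1 = -141.8 Ω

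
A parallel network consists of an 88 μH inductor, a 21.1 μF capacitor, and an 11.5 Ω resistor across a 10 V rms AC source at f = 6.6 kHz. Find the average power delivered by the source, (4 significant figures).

8.696 W

ω = 2πf = 41470 rad/s
X_L = ωL = 3.649 Ω
X_C = 1/(ωC) = 1.143 Ω
Parallel: admittances add. Y = 1/R + 1/(jωL) + jωC
Y = (0.08696 + j0.6010) S
|Y| = 0.6072 S → |Z| = 1/|Y| = 1.647 Ω, ∠Z = −∠Y = -81.77°
I = V/|Z| = 6.072 A
P = VI cos φ = 10 × 6.072 × cos(-81.77°) = 8.696 W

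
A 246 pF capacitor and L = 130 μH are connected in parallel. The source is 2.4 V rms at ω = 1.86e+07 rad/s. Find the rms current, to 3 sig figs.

9.99 mA

X_L = ωL = 2420 Ω
X_C = 1/(ωC) = 219 Ω
Parallel: admittances add. Y = 1/(jωL) + jωC
Y = (0 + j0.00416) S
|Y| = 0.00416 S → |Z| = 1/|Y| = 240 Ω, ∠Z = −∠Y = -90.0°
I = V/|Z| = 2.4/240 = 9.99 mA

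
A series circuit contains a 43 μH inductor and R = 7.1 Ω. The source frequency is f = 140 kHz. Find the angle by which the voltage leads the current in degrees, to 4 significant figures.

79.37°

ω = 2πf = 879600 rad/s
X_L = ωL = 37.82 Ω
Z = 7.100 + j37.82 Ω
|Z| = √(7.100² + 37.82²) = 38.49 Ω
∠Z = arctan(37.82/7.100) = 79.37°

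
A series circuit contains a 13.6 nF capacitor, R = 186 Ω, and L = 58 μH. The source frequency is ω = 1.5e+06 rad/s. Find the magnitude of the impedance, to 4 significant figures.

189.8 Ω

X_L = ωL = 87.00 Ω
X_C = 1/(ωC) = 49.02 Ω
Net reactance X = X_L − X_C = 37.98 Ω
Z = 186.0 + j37.98 Ω
|Z| = √(186.0² + 37.98²) = 189.8 Ω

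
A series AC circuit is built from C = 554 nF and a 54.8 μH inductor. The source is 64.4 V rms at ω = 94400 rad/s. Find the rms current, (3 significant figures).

4.62 A

X_L = ωL = 5.17 Ω
X_C = 1/(ωC) = 19.1 Ω
Net reactance X = X_L − X_C = -13.9 Ω
Z = − j13.9 Ω
|Z| = √(0² + 13.9²) = 13.9 Ω
I = V/|Z| = 64.4/13.9 = 4.62 A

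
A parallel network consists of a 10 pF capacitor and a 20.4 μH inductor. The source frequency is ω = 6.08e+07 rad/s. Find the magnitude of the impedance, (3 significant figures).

X_L = ωL = 1240 Ω
X_C = 1/(ωC) = 1640 Ω
Parallel: admittances add. Y = 1/(jωL) + jωC
Y = (0 − j0.000198) S
|Y| = 0.000198 S → |Z| = 1/|Y| = 5040 Ω, ∠Z = −∠Y = 90.0°

5040 Ω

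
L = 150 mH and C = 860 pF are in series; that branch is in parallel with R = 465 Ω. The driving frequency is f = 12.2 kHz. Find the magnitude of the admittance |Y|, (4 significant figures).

ω = 2πf = 76650 rad/s
X_L = ωL = 11500 Ω
X_C = 1/(ωC) = 15170 Ω
Branch 1: Z₁ = R = 465.0 Ω
Branch 2 (series LC): Z₂ = j(X_L − X_C) = −j3671 Ω
Parallel: Z = Z₁Z₂/(Z₁+Z₂), |Z| = 461.3 Ω, ∠Z = -7.219°
|Y| = 1/|Z| = 2.168 mS

2.168 mS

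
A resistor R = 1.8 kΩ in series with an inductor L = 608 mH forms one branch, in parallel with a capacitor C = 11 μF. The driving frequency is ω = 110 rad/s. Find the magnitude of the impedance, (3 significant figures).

762 Ω

X_L = ωL = 66.9 Ω
X_C = 1/(ωC) = 826 Ω
Branch 1 (R+jX_L): Z₁ = 1800 + j66.9 Ω, |Z₁| = 1800 Ω
Branch 2 (−jX_C): Z₂ = −j826 Ω
Parallel: Z = Z₁Z₂/(Z₁+Z₂), |Z| = 762 Ω, ∠Z = -65.0°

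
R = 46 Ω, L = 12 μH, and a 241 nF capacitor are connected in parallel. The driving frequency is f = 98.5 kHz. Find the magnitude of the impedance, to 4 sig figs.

38.26 Ω

ω = 2πf = 618900 rad/s
X_L = ωL = 7.427 Ω
X_C = 1/(ωC) = 6.705 Ω
Parallel: admittances add. Y = 1/R + 1/(jωL) + jωC
Y = (0.02174 + j0.01450) S
|Y| = 0.02613 S → |Z| = 1/|Y| = 38.26 Ω, ∠Z = −∠Y = -33.71°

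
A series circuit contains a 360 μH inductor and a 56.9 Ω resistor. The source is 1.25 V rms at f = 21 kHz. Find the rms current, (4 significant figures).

16.86 mA

ω = 2πf = 131900 rad/s
X_L = ωL = 47.50 Ω
Z = 56.90 + j47.50 Ω
|Z| = √(56.90² + 47.50²) = 74.12 Ω
I = V/|Z| = 1.25/74.12 = 16.86 mA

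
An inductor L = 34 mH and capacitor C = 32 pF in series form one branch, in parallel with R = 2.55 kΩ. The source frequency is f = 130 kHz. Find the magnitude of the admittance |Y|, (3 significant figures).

ω = 2πf = 816800 rad/s
X_L = ωL = 27800 Ω
X_C = 1/(ωC) = 38300 Ω
Branch 1: Z₁ = R = 2550 Ω
Branch 2 (series LC): Z₂ = j(X_L − X_C) = −j10500 Ω
Parallel: Z = Z₁Z₂/(Z₁+Z₂), |Z| = 2480 Ω, ∠Z = -13.7°
|Y| = 1/|Z| = 404 μS

404 μS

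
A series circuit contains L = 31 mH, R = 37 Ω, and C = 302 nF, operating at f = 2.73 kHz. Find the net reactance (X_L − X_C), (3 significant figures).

ω = 2πf = 17150 rad/s
X_L = ωL = 532 Ω
X_C = 1/(ωC) = 193 Ω
X = 532 − 193 = 339 Ω

339 Ω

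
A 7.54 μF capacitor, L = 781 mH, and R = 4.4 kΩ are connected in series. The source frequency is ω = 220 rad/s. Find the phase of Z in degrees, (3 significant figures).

X_L = ωL = 172 Ω
X_C = 1/(ωC) = 603 Ω
Net reactance X = X_L − X_C = -431 Ω
Z = 4400 − j431 Ω
|Z| = √(4400² + 431²) = 4420 Ω
∠Z = arctan(-431/4400) = -5.59°

-5.59°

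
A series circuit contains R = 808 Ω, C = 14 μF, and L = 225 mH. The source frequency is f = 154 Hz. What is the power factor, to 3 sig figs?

ω = 2πf = 967.6 rad/s
X_L = ωL = 218 Ω
X_C = 1/(ωC) = 73.8 Ω
Net reactance X = X_L − X_C = 144 Ω
Z = 808 + j144 Ω
|Z| = √(808² + 144²) = 821 Ω
∠Z = arctan(144/808) = 10.1°
cos φ = cos(10.1°) = 0.985

0.985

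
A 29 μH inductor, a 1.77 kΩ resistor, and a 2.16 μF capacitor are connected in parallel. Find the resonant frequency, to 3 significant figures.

20.1 kHz

ω₀ = 1/√(LC) = 1/√(2.9e-05 × 2.16e-06) = 126300 rad/s
f₀ = ω₀/(2π) = 20.1 kHz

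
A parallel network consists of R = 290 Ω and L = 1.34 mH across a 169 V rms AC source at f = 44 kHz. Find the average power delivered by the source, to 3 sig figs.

ω = 2πf = 276500 rad/s
X_L = ωL = 370 Ω
Parallel: admittances add. Y = 1/R + 1/(jωL)
Y = (0.00345 − j0.00270) S
|Y| = 0.00438 S → |Z| = 1/|Y| = 228 Ω, ∠Z = −∠Y = 38.1°
I = V/|Z| = 740 mA
P = VI cos φ = 169 × 0.740 × cos(38.1°) = 98.5 W

98.5 W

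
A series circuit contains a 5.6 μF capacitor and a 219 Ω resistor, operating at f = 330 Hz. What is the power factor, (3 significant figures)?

ω = 2πf = 2073 rad/s
X_C = 1/(ωC) = 86.1 Ω
Z = 219 − j86.1 Ω
|Z| = √(219² + 86.1²) = 235 Ω
∠Z = arctan(-86.1/219) = -21.5°
cos φ = cos(-21.5°) = 0.931

0.931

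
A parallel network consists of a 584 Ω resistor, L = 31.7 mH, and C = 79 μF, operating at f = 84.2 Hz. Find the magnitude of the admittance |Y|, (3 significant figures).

17.9 mS

ω = 2πf = 529.0 rad/s
X_L = ωL = 16.8 Ω
X_C = 1/(ωC) = 23.9 Ω
Parallel: admittances add. Y = 1/R + 1/(jωL) + jωC
Y = (0.00171 − j0.0178) S
|Y| = 0.0179 S → |Z| = 1/|Y| = 55.8 Ω, ∠Z = −∠Y = 84.5°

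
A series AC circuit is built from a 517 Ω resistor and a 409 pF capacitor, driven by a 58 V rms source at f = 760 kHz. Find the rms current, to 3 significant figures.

ω = 2πf = 4.775e+06 rad/s
X_C = 1/(ωC) = 512 Ω
Z = 517 − j512 Ω
|Z| = √(517² + 512²) = 728 Ω
I = V/|Z| = 58/728 = 79.7 mA

79.7 mA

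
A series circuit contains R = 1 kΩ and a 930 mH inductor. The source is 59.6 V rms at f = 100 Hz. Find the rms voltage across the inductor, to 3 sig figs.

30.1 V

ω = 2πf = 628.3 rad/s
X_L = ωL = 584 Ω
Z = 1000 + j584 Ω
|Z| = √(1000² + 584²) = 1160 Ω
I = V/|Z| = 51.5 mA
V_L = I·|Z_L| = 0.0515 × 584 = 30.1 V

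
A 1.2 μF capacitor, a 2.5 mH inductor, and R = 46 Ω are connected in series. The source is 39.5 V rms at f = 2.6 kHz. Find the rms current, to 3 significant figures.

ω = 2πf = 16340 rad/s
X_L = ωL = 40.8 Ω
X_C = 1/(ωC) = 51.0 Ω
Net reactance X = X_L − X_C = -10.2 Ω
Z = 46.0 − j10.2 Ω
|Z| = √(46.0² + 10.2²) = 47.1 Ω
I = V/|Z| = 39.5/47.1 = 838 mA

838 mA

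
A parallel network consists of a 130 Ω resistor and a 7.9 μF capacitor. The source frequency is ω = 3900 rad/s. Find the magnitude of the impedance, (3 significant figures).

X_C = 1/(ωC) = 32.5 Ω
Parallel: admittances add. Y = 1/R + jωC
Y = (0.00769 + j0.0308) S
|Y| = 0.0318 S → |Z| = 1/|Y| = 31.5 Ω, ∠Z = −∠Y = -76.0°

31.5 Ω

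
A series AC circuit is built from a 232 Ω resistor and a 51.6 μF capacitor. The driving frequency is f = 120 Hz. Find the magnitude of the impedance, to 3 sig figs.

233 Ω

ω = 2πf = 754.0 rad/s
X_C = 1/(ωC) = 25.7 Ω
Z = 232 − j25.7 Ω
|Z| = √(232² + 25.7²) = 233 Ω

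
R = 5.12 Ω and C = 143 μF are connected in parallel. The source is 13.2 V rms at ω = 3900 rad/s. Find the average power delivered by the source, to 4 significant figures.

X_C = 1/(ωC) = 1.793 Ω
Parallel: admittances add. Y = 1/R + jωC
Y = (0.1953 + j0.5577) S
|Y| = 0.5909 S → |Z| = 1/|Y| = 1.692 Ω, ∠Z = −∠Y = -70.70°
I = V/|Z| = 7.800 A
P = VI cos φ = 13.2 × 7.800 × cos(-70.70°) = 34.03 W

34.03 W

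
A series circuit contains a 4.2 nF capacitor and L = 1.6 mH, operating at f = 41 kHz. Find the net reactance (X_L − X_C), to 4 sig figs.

ω = 2πf = 257600 rad/s
X_L = ωL = 412.2 Ω
X_C = 1/(ωC) = 924.2 Ω
X = 412.2 − 924.2 = -512.1 Ω

-512.1 Ω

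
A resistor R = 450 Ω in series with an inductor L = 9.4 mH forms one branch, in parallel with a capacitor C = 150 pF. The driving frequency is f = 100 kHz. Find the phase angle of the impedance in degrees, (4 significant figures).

ω = 2πf = 628300 rad/s
X_L = ωL = 5906 Ω
X_C = 1/(ωC) = 10610 Ω
Branch 1 (R+jX_L): Z₁ = 450.0 + j5906 Ω, |Z₁| = 5923 Ω
Branch 2 (−jX_C): Z₂ = −j10610 Ω
Parallel: Z = Z₁Z₂/(Z₁+Z₂), |Z| = 13300 Ω, ∠Z = 80.18°

80.18°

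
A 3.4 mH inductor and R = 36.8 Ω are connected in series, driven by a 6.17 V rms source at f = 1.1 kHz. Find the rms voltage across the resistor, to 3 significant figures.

ω = 2πf = 6912 rad/s
X_L = ωL = 23.5 Ω
Z = 36.8 + j23.5 Ω
|Z| = √(36.8² + 23.5²) = 43.7 Ω
I = V/|Z| = 141 mA
V_R = I·|Z_R| = 0.141 × 36.8 = 5.20 V

5.20 V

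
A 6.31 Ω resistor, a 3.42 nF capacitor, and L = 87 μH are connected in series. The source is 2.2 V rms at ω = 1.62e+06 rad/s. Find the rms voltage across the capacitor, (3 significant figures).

9.91 V

X_L = ωL = 141 Ω
X_C = 1/(ωC) = 180 Ω
Net reactance X = X_L − X_C = -39.6 Ω
Z = 6.31 − j39.6 Ω
|Z| = √(6.31² + 39.6²) = 40.1 Ω
I = V/|Z| = 54.9 mA
V_C = I·|Z_C| = 0.0549 × 180 = 9.91 V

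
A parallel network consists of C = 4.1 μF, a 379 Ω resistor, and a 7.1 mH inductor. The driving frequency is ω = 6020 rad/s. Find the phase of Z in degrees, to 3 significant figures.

X_L = ωL = 42.7 Ω
X_C = 1/(ωC) = 40.5 Ω
Parallel: admittances add. Y = 1/R + 1/(jωL) + jωC
Y = (0.00264 + j0.00129) S
|Y| = 0.00294 S → |Z| = 1/|Y| = 341 Ω, ∠Z = −∠Y = -26.0°

-26.0°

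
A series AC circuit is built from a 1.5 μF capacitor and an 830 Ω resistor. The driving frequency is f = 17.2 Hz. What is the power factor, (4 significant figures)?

0.1333

ω = 2πf = 108.1 rad/s
X_C = 1/(ωC) = 6169 Ω
Z = 830.0 − j6169 Ω
|Z| = √(830.0² + 6169²) = 6224 Ω
∠Z = arctan(-6169/830.0) = -82.34°
cos φ = cos(-82.34°) = 0.1333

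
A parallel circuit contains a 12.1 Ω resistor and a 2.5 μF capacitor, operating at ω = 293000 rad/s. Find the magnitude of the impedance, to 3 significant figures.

1.36 Ω

X_C = 1/(ωC) = 1.37 Ω
Parallel: admittances add. Y = 1/R + jωC
Y = (0.0826 + j0.733) S
|Y| = 0.737 S → |Z| = 1/|Y| = 1.36 Ω, ∠Z = −∠Y = -83.6°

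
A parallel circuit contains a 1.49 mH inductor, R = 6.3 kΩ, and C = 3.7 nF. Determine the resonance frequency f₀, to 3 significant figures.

ω₀ = 1/√(LC) = 1/√(0.00149 × 3.7e-09) = 425900 rad/s
f₀ = ω₀/(2π) = 67.8 kHz

67.8 kHz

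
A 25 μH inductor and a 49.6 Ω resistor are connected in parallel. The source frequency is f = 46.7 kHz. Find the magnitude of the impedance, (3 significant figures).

ω = 2πf = 293400 rad/s
X_L = ωL = 7.34 Ω
Parallel: admittances add. Y = 1/R + 1/(jωL)
Y = (0.0202 − j0.136) S
|Y| = 0.138 S → |Z| = 1/|Y| = 7.26 Ω, ∠Z = −∠Y = 81.6°

7.26 Ω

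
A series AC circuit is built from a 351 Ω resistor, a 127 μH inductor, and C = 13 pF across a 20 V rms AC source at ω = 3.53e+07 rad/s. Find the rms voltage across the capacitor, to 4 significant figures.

18.70 V

X_L = ωL = 4483 Ω
X_C = 1/(ωC) = 2179 Ω
Net reactance X = X_L − X_C = 2304 Ω
Z = 351.0 + j2304 Ω
|Z| = √(351.0² + 2304²) = 2331 Ω
I = V/|Z| = 8.582 mA
V_C = I·|Z_C| = 0.008582 × 2179 = 18.70 V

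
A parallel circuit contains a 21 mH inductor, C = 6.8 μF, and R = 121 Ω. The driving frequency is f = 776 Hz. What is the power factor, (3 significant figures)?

0.333

ω = 2πf = 4876 rad/s
X_L = ωL = 102 Ω
X_C = 1/(ωC) = 30.2 Ω
Parallel: admittances add. Y = 1/R + 1/(jωL) + jωC
Y = (0.00826 + j0.0234) S
|Y| = 0.0248 S → |Z| = 1/|Y| = 40.3 Ω, ∠Z = −∠Y = -70.5°
cos φ = cos(-70.5°) = 0.333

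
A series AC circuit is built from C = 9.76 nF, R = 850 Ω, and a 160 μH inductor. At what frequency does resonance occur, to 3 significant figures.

127 kHz

ω₀ = 1/√(LC) = 1/√(0.00016 × 9.76e-09) = 800200 rad/s
f₀ = ω₀/(2π) = 127 kHz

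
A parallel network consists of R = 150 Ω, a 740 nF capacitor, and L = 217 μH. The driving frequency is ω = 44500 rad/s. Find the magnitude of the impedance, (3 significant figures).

14.1 Ω

X_L = ωL = 9.66 Ω
X_C = 1/(ωC) = 30.4 Ω
Parallel: admittances add. Y = 1/R + 1/(jωL) + jωC
Y = (0.00667 − j0.0706) S
|Y| = 0.0709 S → |Z| = 1/|Y| = 14.1 Ω, ∠Z = −∠Y = 84.6°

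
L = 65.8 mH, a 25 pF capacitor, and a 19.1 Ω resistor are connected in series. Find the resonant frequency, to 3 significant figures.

ω₀ = 1/√(LC) = 1/√(0.0658 × 2.5e-11) = 779700 rad/s
f₀ = ω₀/(2π) = 124 kHz

124 kHz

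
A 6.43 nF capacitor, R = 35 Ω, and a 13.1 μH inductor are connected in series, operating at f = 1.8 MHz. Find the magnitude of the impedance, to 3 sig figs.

139 Ω

ω = 2πf = 1.131e+07 rad/s
X_L = ωL = 148 Ω
X_C = 1/(ωC) = 13.8 Ω
Net reactance X = X_L − X_C = 134 Ω
Z = 35.0 + j134 Ω
|Z| = √(35.0² + 134²) = 139 Ω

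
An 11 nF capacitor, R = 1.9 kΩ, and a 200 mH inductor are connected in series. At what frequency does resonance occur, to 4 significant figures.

ω₀ = 1/√(LC) = 1/√(0.2 × 1.1e-08) = 21320 rad/s
f₀ = ω₀/(2π) = 3.393 kHz

3.393 kHz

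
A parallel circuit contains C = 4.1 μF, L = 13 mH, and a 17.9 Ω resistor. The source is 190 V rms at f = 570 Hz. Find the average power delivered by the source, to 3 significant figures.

ω = 2πf = 3581 rad/s
X_L = ωL = 46.6 Ω
X_C = 1/(ωC) = 68.1 Ω
Parallel: admittances add. Y = 1/R + 1/(jωL) + jωC
Y = (0.0559 − j0.00679) S
|Y| = 0.0563 S → |Z| = 1/|Y| = 17.8 Ω, ∠Z = −∠Y = 6.93°
I = V/|Z| = 10.7 A
P = VI cos φ = 190 × 10.7 × cos(6.93°) = 2.02 kW

2.02 kW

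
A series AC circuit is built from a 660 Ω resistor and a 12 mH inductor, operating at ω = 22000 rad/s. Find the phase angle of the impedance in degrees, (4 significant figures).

X_L = ωL = 264.0 Ω
Z = 660.0 + j264.0 Ω
|Z| = √(660.0² + 264.0²) = 710.8 Ω
∠Z = arctan(264.0/660.0) = 21.80°

21.80°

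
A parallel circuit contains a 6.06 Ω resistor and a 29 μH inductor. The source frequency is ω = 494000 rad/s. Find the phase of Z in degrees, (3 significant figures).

X_L = ωL = 14.3 Ω
Parallel: admittances add. Y = 1/R + 1/(jωL)
Y = (0.165 − j0.0698) S
|Y| = 0.179 S → |Z| = 1/|Y| = 5.58 Ω, ∠Z = −∠Y = 22.9°

22.9°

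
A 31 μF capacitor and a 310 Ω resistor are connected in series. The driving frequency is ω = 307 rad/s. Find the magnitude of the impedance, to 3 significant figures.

X_C = 1/(ωC) = 105 Ω
Z = 310 − j105 Ω
|Z| = √(310² + 105²) = 327 Ω

327 Ω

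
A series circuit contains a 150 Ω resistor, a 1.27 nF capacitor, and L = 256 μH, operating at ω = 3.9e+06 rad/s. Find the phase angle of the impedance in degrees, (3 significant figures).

79.3°

X_L = ωL = 998 Ω
X_C = 1/(ωC) = 202 Ω
Net reactance X = X_L − X_C = 797 Ω
Z = 150 + j797 Ω
|Z| = √(150² + 797²) = 811 Ω
∠Z = arctan(797/150) = 79.3°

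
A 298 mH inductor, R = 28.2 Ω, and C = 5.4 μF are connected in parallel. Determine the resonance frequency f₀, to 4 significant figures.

125.5 Hz

ω₀ = 1/√(LC) = 1/√(0.298 × 5.4e-06) = 788.3 rad/s
f₀ = ω₀/(2π) = 125.5 Hz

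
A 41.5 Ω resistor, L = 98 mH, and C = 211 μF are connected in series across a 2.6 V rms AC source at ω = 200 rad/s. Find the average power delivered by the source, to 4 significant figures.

161.3 mW

X_L = ωL = 19.60 Ω
X_C = 1/(ωC) = 23.70 Ω
Net reactance X = X_L − X_C = -4.097 Ω
Z = 41.50 − j4.097 Ω
|Z| = √(41.50² + 4.097²) = 41.70 Ω
∠Z = arctan(-4.097/41.50) = -5.638°
I = V/|Z| = 62.35 mA
P = VI cos φ = 2.6 × 0.06235 × cos(-5.638°) = 161.3 mW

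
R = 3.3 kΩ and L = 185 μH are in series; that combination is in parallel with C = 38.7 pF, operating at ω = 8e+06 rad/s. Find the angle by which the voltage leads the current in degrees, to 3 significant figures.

-37.9°

X_L = ωL = 1480 Ω
X_C = 1/(ωC) = 3230 Ω
Branch 1 (R+jX_L): Z₁ = 3300 + j1480 Ω, |Z₁| = 3620 Ω
Branch 2 (−jX_C): Z₂ = −j3230 Ω
Parallel: Z = Z₁Z₂/(Z₁+Z₂), |Z| = 3130 Ω, ∠Z = -37.9°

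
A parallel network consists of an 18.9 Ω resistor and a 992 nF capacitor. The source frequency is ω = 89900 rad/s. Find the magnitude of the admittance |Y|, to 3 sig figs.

104 mS

X_C = 1/(ωC) = 11.2 Ω
Parallel: admittances add. Y = 1/R + jωC
Y = (0.0529 + j0.0892) S
|Y| = 0.104 S → |Z| = 1/|Y| = 9.64 Ω, ∠Z = −∠Y = -59.3°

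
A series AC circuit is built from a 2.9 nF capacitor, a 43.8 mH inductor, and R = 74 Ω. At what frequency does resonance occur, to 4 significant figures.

14.12 kHz

ω₀ = 1/√(LC) = 1/√(0.0438 × 2.9e-09) = 88730 rad/s
f₀ = ω₀/(2π) = 14.12 kHz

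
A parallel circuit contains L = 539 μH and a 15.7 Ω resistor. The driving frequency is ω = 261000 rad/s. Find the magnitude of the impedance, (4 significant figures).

15.60 Ω

X_L = ωL = 140.7 Ω
Parallel: admittances add. Y = 1/R + 1/(jωL)
Y = (0.06369 − j0.007108) S
|Y| = 0.06409 S → |Z| = 1/|Y| = 15.60 Ω, ∠Z = −∠Y = 6.368°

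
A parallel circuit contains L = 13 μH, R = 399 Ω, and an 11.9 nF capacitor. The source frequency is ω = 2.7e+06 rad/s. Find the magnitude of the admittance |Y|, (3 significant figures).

4.42 mS

X_L = ωL = 35.1 Ω
X_C = 1/(ωC) = 31.1 Ω
Parallel: admittances add. Y = 1/R + 1/(jωL) + jωC
Y = (0.00251 + j0.00364) S
|Y| = 0.00442 S → |Z| = 1/|Y| = 226 Ω, ∠Z = −∠Y = -55.5°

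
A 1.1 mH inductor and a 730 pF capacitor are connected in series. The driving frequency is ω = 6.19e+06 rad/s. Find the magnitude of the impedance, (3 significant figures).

X_L = ωL = 6810 Ω
X_C = 1/(ωC) = 221 Ω
Net reactance X = X_L − X_C = 6590 Ω
Z = j6590 Ω
|Z| = √(0² + 6590²) = 6590 Ω

6590 Ω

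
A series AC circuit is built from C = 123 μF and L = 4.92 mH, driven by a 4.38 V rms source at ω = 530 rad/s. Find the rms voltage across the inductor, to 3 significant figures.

0.897 V

X_L = ωL = 2.61 Ω
X_C = 1/(ωC) = 15.3 Ω
Net reactance X = X_L − X_C = -12.7 Ω
Z = − j12.7 Ω
|Z| = √(0² + 12.7²) = 12.7 Ω
I = V/|Z| = 344 mA
V_L = I·|Z_L| = 0.344 × 2.61 = 0.897 V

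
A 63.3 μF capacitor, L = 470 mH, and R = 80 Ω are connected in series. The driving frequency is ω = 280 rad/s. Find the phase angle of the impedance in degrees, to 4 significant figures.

X_L = ωL = 131.6 Ω
X_C = 1/(ωC) = 56.42 Ω
Net reactance X = X_L − X_C = 75.18 Ω
Z = 80.00 + j75.18 Ω
|Z| = √(80.00² + 75.18²) = 109.8 Ω
∠Z = arctan(75.18/80.00) = 43.22°

43.22°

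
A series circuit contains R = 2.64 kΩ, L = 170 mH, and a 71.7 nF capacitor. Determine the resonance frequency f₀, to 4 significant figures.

1.442 kHz

ω₀ = 1/√(LC) = 1/√(0.17 × 7.17e-08) = 9058 rad/s
f₀ = ω₀/(2π) = 1.442 kHz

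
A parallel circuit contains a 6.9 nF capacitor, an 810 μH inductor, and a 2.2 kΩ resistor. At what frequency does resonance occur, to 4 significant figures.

ω₀ = 1/√(LC) = 1/√(0.00081 × 6.9e-09) = 423000 rad/s
f₀ = ω₀/(2π) = 67.32 kHz

67.32 kHz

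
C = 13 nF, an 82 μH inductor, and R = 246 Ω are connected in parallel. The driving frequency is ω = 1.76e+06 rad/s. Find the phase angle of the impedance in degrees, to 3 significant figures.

-75.7°

X_L = ωL = 144 Ω
X_C = 1/(ωC) = 43.7 Ω
Parallel: admittances add. Y = 1/R + 1/(jωL) + jωC
Y = (0.00407 + j0.0160) S
|Y| = 0.0165 S → |Z| = 1/|Y| = 60.8 Ω, ∠Z = −∠Y = -75.7°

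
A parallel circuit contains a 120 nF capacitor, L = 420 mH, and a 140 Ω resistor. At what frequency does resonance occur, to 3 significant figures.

709 Hz

ω₀ = 1/√(LC) = 1/√(0.42 × 1.2e-07) = 4454 rad/s
f₀ = ω₀/(2π) = 709 Hz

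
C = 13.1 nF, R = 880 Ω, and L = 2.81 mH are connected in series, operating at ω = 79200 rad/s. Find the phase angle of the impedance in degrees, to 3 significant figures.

X_L = ωL = 223 Ω
X_C = 1/(ωC) = 964 Ω
Net reactance X = X_L − X_C = -741 Ω
Z = 880 − j741 Ω
|Z| = √(880² + 741²) = 1150 Ω
∠Z = arctan(-741/880) = -40.1°

-40.1°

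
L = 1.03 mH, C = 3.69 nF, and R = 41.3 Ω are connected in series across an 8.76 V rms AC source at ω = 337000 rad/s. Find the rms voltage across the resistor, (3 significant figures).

0.788 V

X_L = ωL = 347 Ω
X_C = 1/(ωC) = 804 Ω
Net reactance X = X_L − X_C = -457 Ω
Z = 41.3 − j457 Ω
|Z| = √(41.3² + 457²) = 459 Ω
I = V/|Z| = 19.1 mA
V_R = I·|Z_R| = 0.0191 × 41.3 = 0.788 V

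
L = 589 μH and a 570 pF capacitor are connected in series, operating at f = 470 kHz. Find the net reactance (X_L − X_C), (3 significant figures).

ω = 2πf = 2.953e+06 rad/s
X_L = ωL = 1740 Ω
X_C = 1/(ωC) = 594 Ω
X = 1740 − 594 = 1150 Ω

1150 Ω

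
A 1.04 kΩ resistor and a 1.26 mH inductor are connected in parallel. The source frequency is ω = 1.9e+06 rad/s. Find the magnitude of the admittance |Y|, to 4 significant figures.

1.048 mS

X_L = ωL = 2394 Ω
Parallel: admittances add. Y = 1/R + 1/(jωL)
Y = (0.0009615 − j0.0004177) S
|Y| = 0.001048 S → |Z| = 1/|Y| = 953.9 Ω, ∠Z = −∠Y = 23.48°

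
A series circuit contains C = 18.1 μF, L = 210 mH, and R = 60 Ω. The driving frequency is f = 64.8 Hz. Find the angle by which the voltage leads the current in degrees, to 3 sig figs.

-39.9°

ω = 2πf = 407.2 rad/s
X_L = ωL = 85.5 Ω
X_C = 1/(ωC) = 136 Ω
Net reactance X = X_L − X_C = -50.2 Ω
Z = 60.0 − j50.2 Ω
|Z| = √(60.0² + 50.2²) = 78.2 Ω
∠Z = arctan(-50.2/60.0) = -39.9°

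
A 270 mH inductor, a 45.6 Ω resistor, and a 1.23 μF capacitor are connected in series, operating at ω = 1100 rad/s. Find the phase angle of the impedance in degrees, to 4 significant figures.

-84.11°

X_L = ωL = 297.0 Ω
X_C = 1/(ωC) = 739.1 Ω
Net reactance X = X_L − X_C = -442.1 Ω
Z = 45.60 − j442.1 Ω
|Z| = √(45.60² + 442.1²) = 444.4 Ω
∠Z = arctan(-442.1/45.60) = -84.11°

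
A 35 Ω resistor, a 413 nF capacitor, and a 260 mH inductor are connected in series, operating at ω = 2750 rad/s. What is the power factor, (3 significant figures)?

0.207

X_L = ωL = 715 Ω
X_C = 1/(ωC) = 880 Ω
Net reactance X = X_L − X_C = -165 Ω
Z = 35.0 − j165 Ω
|Z| = √(35.0² + 165²) = 169 Ω
∠Z = arctan(-165/35.0) = -78.1°
cos φ = cos(-78.1°) = 0.207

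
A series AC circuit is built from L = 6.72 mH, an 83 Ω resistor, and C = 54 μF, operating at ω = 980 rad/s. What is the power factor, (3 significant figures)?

0.989

X_L = ωL = 6.59 Ω
X_C = 1/(ωC) = 18.9 Ω
Net reactance X = X_L − X_C = -12.3 Ω
Z = 83.0 − j12.3 Ω
|Z| = √(83.0² + 12.3²) = 83.9 Ω
∠Z = arctan(-12.3/83.0) = -8.44°
cos φ = cos(-8.44°) = 0.989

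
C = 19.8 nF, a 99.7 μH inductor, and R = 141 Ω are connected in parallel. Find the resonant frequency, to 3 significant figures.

ω₀ = 1/√(LC) = 1/√(9.97e-05 × 1.98e-08) = 711700 rad/s
f₀ = ω₀/(2π) = 113 kHz

113 kHz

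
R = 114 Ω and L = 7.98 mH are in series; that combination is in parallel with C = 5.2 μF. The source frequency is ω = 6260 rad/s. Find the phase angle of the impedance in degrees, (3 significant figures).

X_L = ωL = 50.0 Ω
X_C = 1/(ωC) = 30.7 Ω
Branch 1 (R+jX_L): Z₁ = 114 + j50.0 Ω, |Z₁| = 124 Ω
Branch 2 (−jX_C): Z₂ = −j30.7 Ω
Parallel: Z = Z₁Z₂/(Z₁+Z₂), |Z| = 33.1 Ω, ∠Z = -75.9°

-75.9°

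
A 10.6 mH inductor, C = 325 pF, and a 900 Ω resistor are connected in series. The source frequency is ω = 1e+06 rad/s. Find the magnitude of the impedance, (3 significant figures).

7580 Ω

X_L = ωL = 10600 Ω
X_C = 1/(ωC) = 3080 Ω
Net reactance X = X_L − X_C = 7520 Ω
Z = 900 + j7520 Ω
|Z| = √(900² + 7520²) = 7580 Ω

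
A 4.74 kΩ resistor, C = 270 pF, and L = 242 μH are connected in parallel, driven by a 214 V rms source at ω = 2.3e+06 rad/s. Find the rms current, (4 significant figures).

X_L = ωL = 556.6 Ω
X_C = 1/(ωC) = 1610 Ω
Parallel: admittances add. Y = 1/R + 1/(jωL) + jωC
Y = (0.0002110 − j0.001176) S
|Y| = 0.001194 S → |Z| = 1/|Y| = 837.2 Ω, ∠Z = −∠Y = 79.83°
I = V/|Z| = 214/837.2 = 255.6 mA

255.6 mA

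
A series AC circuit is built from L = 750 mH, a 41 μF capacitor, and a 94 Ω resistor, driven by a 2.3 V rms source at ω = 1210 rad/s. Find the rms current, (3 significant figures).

X_L = ωL = 908 Ω
X_C = 1/(ωC) = 20.2 Ω
Net reactance X = X_L − X_C = 887 Ω
Z = 94.0 + j887 Ω
|Z| = √(94.0² + 887²) = 892 Ω
I = V/|Z| = 2.3/892 = 2.58 mA

2.58 mA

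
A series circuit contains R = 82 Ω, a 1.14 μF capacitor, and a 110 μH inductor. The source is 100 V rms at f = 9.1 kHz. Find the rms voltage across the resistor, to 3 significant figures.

ω = 2πf = 57180 rad/s
X_L = ωL = 6.29 Ω
X_C = 1/(ωC) = 15.3 Ω
Net reactance X = X_L − X_C = -9.05 Ω
Z = 82.0 − j9.05 Ω
|Z| = √(82.0² + 9.05²) = 82.5 Ω
I = V/|Z| = 1.21 A
V_R = I·|Z_R| = 1.21 × 82.0 = 99.4 V

99.4 V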